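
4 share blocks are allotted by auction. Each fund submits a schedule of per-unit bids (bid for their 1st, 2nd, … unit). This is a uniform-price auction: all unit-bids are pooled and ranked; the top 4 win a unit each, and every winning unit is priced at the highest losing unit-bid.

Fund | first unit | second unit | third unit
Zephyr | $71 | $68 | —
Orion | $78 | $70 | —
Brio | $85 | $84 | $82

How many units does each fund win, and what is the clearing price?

All unit-bids, highest first — top 4: 85 (Brio-1), 84 (Brio-2), 82 (Brio-3), 78 (Orion-1)
The (k+1)-th unit-bid is $71.
Allocation: Brio 3, Orion 1.

Brio 3, Orion 1; clearing price $71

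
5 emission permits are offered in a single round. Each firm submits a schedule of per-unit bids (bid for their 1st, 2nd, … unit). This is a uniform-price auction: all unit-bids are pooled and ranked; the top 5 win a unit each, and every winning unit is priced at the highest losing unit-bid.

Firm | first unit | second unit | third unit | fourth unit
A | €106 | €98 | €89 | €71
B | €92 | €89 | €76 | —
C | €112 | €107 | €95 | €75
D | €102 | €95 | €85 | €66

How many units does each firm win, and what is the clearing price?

A 2, C 2, D 1; clearing price €95

All unit-bids, highest first — top 5: 112 (C-1), 107 (C-2), 106 (A-1), 102 (D-1), 98 (A-2)
Highest rejected unit-bid = €95.
Allocation: A 2, C 2, D 1.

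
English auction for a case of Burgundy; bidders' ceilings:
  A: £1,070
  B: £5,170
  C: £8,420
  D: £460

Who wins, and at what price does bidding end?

Rule: the price rises until one bidder remains; the winner pays the price at which the last rival dropped out.
Sorting limits: 8,420 (C) > 5,170 (B) > 1,070 (A) > 460 (D)
Bidding ends when B exits at £5,170; C takes it.

C wins at £5,170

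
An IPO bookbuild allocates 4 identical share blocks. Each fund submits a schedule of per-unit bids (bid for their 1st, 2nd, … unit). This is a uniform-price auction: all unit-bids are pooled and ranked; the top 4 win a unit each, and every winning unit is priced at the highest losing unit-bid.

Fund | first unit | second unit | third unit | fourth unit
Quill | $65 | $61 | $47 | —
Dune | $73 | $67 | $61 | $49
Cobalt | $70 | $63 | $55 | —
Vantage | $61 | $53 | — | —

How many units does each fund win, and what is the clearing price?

Pooled unit-bids ranked (top 4): 73 (Dune-1), 70 (Cobalt-1), 67 (Dune-2), 65 (Quill-1)
The (k+1)-th unit-bid is $63.
Allocation: Cobalt 1, Dune 2, Quill 1.

Cobalt 1, Dune 2, Quill 1; clearing price $63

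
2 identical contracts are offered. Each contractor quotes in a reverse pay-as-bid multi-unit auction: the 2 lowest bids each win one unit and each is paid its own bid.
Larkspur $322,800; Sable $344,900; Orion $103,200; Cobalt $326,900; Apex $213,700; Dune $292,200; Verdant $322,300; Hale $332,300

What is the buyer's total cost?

Sorting: 103,200 (Orion), 213,700 (Apex), 292,200 (Dune), 322,300 (Verdant), …
Lowest 2: Orion, Apex.
Total cost = 103,200 + 213,700 = $316,900.

Total cost: $316,900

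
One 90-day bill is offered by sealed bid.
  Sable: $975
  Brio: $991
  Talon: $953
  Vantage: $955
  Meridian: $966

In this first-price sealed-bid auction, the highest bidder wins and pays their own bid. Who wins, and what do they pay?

Bids ranked: 991 (Brio) > 975 (Sable) > 966 (Meridian) > 955 (Vantage) > 953 (Talon)
Brio has the highest bid and pays exactly that: $991.

Brio pays $991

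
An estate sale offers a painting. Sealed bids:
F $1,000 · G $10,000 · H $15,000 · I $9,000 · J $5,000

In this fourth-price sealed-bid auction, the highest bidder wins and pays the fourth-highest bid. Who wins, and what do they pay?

Bids ranked: 15,000 (H) > 10,000 (G) > 9,000 (I) > 5,000 (J) > 1,000 (F)
H is highest; pays the fourth-highest bid, $5,000.

H pays $5,000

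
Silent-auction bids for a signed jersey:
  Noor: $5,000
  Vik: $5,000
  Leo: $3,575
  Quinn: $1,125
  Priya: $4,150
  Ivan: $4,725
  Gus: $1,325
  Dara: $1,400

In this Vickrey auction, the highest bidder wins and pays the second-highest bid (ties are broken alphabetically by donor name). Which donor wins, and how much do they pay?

Bids in order: 5,000 (Noor) > 5,000 (Vik) > 4,725 (Ivan) > 4,150 (Priya) > 3,575 (Leo) > 1,400 (Dara) > …
Noor and Vik tie at $5,000; tie-break gives it to Noor.
Noor is highest; pays the second-highest bid, $5,000.

Noor pays $5,000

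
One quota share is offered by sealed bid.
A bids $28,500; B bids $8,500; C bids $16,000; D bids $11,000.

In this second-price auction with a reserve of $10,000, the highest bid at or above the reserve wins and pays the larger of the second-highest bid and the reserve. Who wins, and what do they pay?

A pays $16,000

Sorting bids: 28,500 (A) > 16,000 (C) > 11,000 (D) > 8,500 (B)
Highest eligible bid: A at $28,500.
Second-highest bid $16,000 exceeds the reserve $10,000 → payment $16,000.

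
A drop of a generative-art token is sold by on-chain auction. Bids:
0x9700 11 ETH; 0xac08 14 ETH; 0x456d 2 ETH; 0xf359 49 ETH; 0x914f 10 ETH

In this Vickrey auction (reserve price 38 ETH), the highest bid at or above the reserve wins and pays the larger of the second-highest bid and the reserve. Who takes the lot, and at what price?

Sorting bids: 49 (0xf359) > 14 (0xac08) > 11 (0x9700) > 10 (0x914f) > 2 (0x456d)
Highest eligible bid: 0xf359 at 49 ETH.
Second-highest bid 14 ETH is below the reserve 38 ETH, so the reserve binds → payment 38 ETH.

0xf359 pays 38 ETH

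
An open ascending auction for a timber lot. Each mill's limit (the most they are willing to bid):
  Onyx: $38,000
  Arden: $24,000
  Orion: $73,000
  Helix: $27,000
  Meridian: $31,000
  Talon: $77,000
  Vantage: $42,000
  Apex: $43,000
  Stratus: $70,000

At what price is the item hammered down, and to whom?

Ascending (English) auction: the price rises until one bidder remains; the winner pays the price at which the last rival dropped out.
Limits ranked: 77,000 (Talon) > 73,000 (Orion) > 70,000 (Stratus) > 43,000 (Apex) > 42,000 (Vantage) > 38,000 (Onyx) > …
Once the price passes $73,000, only Talon is left; the hammer falls at Orion's limit of $73,000.

Talon wins at $73,000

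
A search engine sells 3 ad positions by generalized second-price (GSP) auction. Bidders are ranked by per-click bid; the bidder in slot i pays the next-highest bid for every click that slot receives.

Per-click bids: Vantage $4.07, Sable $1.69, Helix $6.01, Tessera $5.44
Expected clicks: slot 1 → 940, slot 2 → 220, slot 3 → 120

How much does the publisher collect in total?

Total revenue: $6211.80

Ranked by bid: $6.01 (Helix) > $5.44 (Tessera) > $4.07 (Vantage) > $1.69 (Sable)
Slot 1: Helix pays $5.44 × 940 = $5113.60
Slot 2: Tessera pays $4.07 × 220 = $895.40
Slot 3: Vantage pays $1.69 × 120 = $202.80
Total = $6211.80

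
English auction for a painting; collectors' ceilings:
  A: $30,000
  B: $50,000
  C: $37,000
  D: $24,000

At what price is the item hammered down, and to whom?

Ascending (English) auction: the price rises until one bidder remains; the winner pays the price at which the last rival dropped out.
Limits ranked: 50,000 (B) > 37,000 (C) > 30,000 (A) > 24,000 (D)
Once the price passes $37,000, only B is left; the hammer falls at C's limit of $37,000.

B wins at $37,000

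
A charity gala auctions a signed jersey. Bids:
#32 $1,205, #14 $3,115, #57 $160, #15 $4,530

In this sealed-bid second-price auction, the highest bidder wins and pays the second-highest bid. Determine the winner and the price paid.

#15 pays $3,115

Bids in order: 4,530 (#15) > 3,115 (#14) > 1,205 (#32) > 160 (#57)
Second-price: #15 pays #14's bid of $3,115.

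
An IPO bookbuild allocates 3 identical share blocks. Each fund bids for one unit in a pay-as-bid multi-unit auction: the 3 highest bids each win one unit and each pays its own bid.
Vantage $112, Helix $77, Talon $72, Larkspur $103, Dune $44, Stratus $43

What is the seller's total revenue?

Total revenue: $292

Bids ranked high→low: 112 (Vantage), 103 (Larkspur), 77 (Helix), 72 (Talon), 44 (Dune), …
Top 3: Vantage, Larkspur, Helix.
Total revenue = 112 + 103 + 77 = $292.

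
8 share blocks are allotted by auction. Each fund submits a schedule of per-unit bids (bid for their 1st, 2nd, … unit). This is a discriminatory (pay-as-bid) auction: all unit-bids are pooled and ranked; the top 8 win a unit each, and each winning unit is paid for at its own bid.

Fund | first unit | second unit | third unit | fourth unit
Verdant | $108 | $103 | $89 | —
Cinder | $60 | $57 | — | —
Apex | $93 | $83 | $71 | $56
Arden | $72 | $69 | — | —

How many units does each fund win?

Merging the schedules and taking the best 8: 108 (Verdant-1), 103 (Verdant-2), 93 (Apex-1), 89 (Verdant-3), 83 (Apex-2), 72 (Arden-1), 71 (Apex-3), 69 (Arden-2)
Next rejected bid: $60 (not a price — pay-as-bid).
Allocation: Apex 3, Arden 2, Verdant 3.

Apex 3, Arden 2, Verdant 3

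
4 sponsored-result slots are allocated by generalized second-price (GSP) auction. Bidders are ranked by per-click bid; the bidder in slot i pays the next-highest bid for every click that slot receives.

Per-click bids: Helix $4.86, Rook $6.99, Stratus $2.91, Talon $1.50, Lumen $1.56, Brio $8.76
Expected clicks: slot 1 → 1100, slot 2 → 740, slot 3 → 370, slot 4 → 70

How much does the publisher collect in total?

Total revenue: $12471.30

Per-click bids in order: $8.76 (Brio) > $6.99 (Rook) > $4.86 (Helix) > $2.91 (Stratus) > $1.56 (Lumen) > …
Slot 1: Brio pays $6.99 × 1100 = $7689.00
Slot 2: Rook pays $4.86 × 740 = $3596.40
Slot 3: Helix pays $2.91 × 370 = $1076.70
Slot 4: Stratus pays $1.56 × 70 = $109.20
Total = $12471.30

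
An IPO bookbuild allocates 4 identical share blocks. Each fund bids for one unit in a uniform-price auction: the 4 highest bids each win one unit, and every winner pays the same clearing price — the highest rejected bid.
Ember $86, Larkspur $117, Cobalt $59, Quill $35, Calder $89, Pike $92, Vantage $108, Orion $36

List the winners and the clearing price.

Bids ranked high→low: 117 (Larkspur), 108 (Vantage), 92 (Pike), 89 (Calder), 86 (Ember), 59 (Cobalt), …
Top 4: Larkspur, Vantage, Pike, Calder.
Highest unsuccessful bid: $86 → clearing price.

Larkspur, Vantage, Pike, Calder; each pays $86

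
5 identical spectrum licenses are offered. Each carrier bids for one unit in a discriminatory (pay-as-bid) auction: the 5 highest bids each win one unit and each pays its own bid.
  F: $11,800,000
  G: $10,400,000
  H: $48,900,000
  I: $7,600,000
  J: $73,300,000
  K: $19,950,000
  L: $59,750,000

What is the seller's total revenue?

Total revenue: $213,700,000

Ordering the bids: 73,300,000 (J), 59,750,000 (L), 48,900,000 (H), 19,950,000 (K), 11,800,000 (F), 10,400,000 (G), 7,600,000 (I)
Top 5: J, L, H, K, F.
Total revenue = 73,300,000 + 59,750,000 + 48,900,000 + 19,950,000 + 11,800,000 = $213,700,000.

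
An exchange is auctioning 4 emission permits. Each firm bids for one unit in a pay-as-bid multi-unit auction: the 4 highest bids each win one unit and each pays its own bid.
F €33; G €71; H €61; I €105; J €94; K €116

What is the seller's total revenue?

Ordering the bids: 116 (K), 105 (I), 94 (J), 71 (G), 61 (H), 33 (F)
Winners (4 units): K, I, J, G.
Total revenue = 116 + 105 + 94 + 71 = €386.

Total revenue: €386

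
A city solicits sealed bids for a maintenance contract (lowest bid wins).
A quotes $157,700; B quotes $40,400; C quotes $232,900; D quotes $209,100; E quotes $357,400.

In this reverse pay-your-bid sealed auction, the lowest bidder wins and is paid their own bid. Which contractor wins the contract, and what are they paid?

B is paid $40,400

Bids in order: 40,400 (B) < 157,700 (A) < 209,100 (D) < 232,900 (C) < 357,400 (E)
B has the lowest bid and is paid exactly that: $40,400.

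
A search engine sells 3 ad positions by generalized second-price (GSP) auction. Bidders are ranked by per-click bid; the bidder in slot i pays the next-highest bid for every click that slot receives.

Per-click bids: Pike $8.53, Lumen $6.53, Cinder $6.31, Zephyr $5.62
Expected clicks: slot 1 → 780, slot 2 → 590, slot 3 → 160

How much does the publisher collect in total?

Ranked by bid: $8.53 (Pike) > $6.53 (Lumen) > $6.31 (Cinder) > $5.62 (Zephyr)
Slot 1: Pike pays $6.53 × 780 = $5093.40
Slot 2: Lumen pays $6.31 × 590 = $3722.90
Slot 3: Cinder pays $5.62 × 160 = $899.20
Total = $9715.50

Total revenue: $9715.50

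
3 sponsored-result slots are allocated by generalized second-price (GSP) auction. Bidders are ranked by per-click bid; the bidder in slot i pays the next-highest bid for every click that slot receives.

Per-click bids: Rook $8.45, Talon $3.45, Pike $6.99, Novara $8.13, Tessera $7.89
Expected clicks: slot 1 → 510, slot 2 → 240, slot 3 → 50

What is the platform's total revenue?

Total revenue: $6389.40

Ranked by bid: $8.45 (Rook) > $8.13 (Novara) > $7.89 (Tessera) > $6.99 (Pike) > …
Slot 1: Rook pays $8.13 × 510 = $4146.30
Slot 2: Novara pays $7.89 × 240 = $1893.60
Slot 3: Tessera pays $6.99 × 50 = $349.50
Total = $6389.40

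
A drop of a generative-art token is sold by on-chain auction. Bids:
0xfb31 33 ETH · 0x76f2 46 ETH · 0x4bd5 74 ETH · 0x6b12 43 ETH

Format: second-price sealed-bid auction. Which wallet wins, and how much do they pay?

0x4bd5 pays 46 ETH

Bids ranked: 74 (0x4bd5) > 46 (0x76f2) > 43 (0x6b12) > 33 (0xfb31)
Second-price: 0x4bd5 pays 0x76f2's bid of 46 ETH.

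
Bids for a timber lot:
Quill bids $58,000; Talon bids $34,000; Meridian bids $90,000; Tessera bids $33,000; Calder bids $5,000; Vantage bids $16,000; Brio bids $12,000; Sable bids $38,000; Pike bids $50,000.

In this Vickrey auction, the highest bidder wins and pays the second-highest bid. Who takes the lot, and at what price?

Sorting bids: 90,000 (Meridian) > 58,000 (Quill) > 50,000 (Pike) > 38,000 (Sable) > 34,000 (Talon) > 33,000 (Tessera) > …
Meridian wins with the highest bid; price is set by the runner-up at $58,000.

Meridian pays $58,000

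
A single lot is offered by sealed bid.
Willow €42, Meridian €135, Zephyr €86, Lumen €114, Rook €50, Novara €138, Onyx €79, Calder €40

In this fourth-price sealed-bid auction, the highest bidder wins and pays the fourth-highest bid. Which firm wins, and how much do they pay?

Sorting bids: 138 (Novara) > 135 (Meridian) > 114 (Lumen) > 86 (Zephyr) > 79 (Onyx) > 50 (Rook) > …
Novara wins; payment is bid #4 in the ranking = €86.

Novara pays €86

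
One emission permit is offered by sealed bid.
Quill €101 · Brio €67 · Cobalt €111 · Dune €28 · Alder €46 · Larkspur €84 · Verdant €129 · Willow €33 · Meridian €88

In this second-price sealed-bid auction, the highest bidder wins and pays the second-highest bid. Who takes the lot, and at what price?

Verdant pays €111

Bids ranked: 129 (Verdant) > 111 (Cobalt) > 101 (Quill) > 88 (Meridian) > 84 (Larkspur) > 67 (Brio) > …
Second-price: Verdant pays Cobalt's bid of €111.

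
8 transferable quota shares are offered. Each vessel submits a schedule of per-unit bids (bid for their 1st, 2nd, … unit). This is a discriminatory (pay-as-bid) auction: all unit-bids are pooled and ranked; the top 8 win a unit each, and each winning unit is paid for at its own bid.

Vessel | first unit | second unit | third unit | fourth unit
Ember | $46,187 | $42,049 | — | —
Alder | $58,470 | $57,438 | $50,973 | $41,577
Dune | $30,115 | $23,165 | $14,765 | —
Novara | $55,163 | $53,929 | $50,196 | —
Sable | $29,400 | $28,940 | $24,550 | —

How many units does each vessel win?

Alder 3, Ember 2, Novara 3

All unit-bids, highest first — top 8: 58,470 (Alder-1), 57,438 (Alder-2), 55,163 (Novara-1), 53,929 (Novara-2), 50,973 (Alder-3), 50,196 (Novara-3), 46,187 (Ember-1), 42,049 (Ember-2)
Next rejected bid: $41,577 (not a price — pay-as-bid).
Allocation: Alder 3, Ember 2, Novara 3.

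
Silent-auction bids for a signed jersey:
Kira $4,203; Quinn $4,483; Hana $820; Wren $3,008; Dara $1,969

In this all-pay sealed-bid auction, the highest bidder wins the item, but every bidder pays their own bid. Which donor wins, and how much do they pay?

Quinn pays $4,483

Sorting bids: 4,483 (Quinn) > 4,203 (Kira) > 3,008 (Wren) > 1,969 (Dara) > 820 (Hana)
Quinn wins with the top bid; all bids are sunk regardless.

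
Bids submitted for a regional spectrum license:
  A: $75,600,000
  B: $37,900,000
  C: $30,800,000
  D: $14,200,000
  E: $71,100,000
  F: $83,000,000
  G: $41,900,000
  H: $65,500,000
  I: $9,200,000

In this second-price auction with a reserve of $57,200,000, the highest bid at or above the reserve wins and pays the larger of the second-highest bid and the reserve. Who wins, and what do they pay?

F pays $75,600,000

Rule: the highest bid at or above the reserve wins and pays the larger of the second-highest bid and the reserve.
Bids in order: 83,000,000 (F) > 75,600,000 (A) > 71,100,000 (E) > 65,500,000 (H) > 41,900,000 (G) > 37,900,000 (B) > …
Highest eligible bid: F at $83,000,000.
Second-highest bid $75,600,000 exceeds the reserve $57,200,000 → payment $75,600,000.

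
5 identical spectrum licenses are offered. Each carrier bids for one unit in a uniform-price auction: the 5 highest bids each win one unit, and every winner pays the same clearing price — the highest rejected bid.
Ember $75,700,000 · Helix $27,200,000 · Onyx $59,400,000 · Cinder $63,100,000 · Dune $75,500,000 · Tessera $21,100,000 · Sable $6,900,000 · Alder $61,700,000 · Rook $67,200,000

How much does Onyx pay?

Onyx pays $0

Bids ranked high→low: 75,700,000 (Ember), 75,500,000 (Dune), 67,200,000 (Rook), 63,100,000 (Cinder), 61,700,000 (Alder), 59,400,000 (Onyx), 27,200,000 (Helix), …
Winners (5 units): Ember, Dune, Rook, Cinder, Alder.
Clearing price = highest rejected bid = $59,400,000.
Onyx does not win → pays $0.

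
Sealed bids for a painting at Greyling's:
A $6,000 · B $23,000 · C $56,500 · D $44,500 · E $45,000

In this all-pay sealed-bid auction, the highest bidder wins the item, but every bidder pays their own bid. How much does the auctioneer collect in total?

All-pay sealed-bid auction: the highest bidder wins the item, but every bidder pays their own bid.
Bids ranked: 56,500 (C) > 45,000 (E) > 44,500 (D) > 23,000 (B) > 6,000 (A)
Every bidder forfeits their bid regardless of winning.
Revenue = 6,000 + 23,000 + 56,500 + 44,500 + 45,000 = $175,000.

Total revenue: $175,000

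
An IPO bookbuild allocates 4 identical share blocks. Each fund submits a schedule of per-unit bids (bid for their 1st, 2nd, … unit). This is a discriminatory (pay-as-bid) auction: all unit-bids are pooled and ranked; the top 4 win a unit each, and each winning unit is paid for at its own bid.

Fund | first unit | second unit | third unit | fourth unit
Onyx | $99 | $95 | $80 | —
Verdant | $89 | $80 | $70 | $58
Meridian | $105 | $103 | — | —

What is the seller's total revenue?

All unit-bids, highest first — top 4: 105 (Meridian-1), 103 (Meridian-2), 99 (Onyx-1), 95 (Onyx-2)
Next rejected bid: $89 (not a price — pay-as-bid).
Each winning unit pays its own bid.
Revenue = 105 + 103 + 99 + 95 = $402.

Total revenue: $402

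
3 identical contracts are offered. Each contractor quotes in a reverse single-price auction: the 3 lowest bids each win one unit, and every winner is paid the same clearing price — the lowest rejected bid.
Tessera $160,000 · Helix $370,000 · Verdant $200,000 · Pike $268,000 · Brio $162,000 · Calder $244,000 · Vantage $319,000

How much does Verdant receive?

Ordering the bids: 160,000 (Tessera), 162,000 (Brio), 200,000 (Verdant), 244,000 (Calder), 268,000 (Pike), …
Lowest 3: Tessera, Brio, Verdant.
First losing bid is Calder's $244,000, which sets the uniform price.
Verdant wins → is paid $244,000.

Verdant is paid $244,000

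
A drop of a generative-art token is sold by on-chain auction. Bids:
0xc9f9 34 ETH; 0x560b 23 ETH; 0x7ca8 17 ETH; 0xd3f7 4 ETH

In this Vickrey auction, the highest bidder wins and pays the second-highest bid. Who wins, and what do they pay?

Rule: the highest bidder wins and pays the second-highest bid.
Bids ranked: 34 (0xc9f9) > 23 (0x560b) > 17 (0x7ca8) > 4 (0xd3f7)
0xc9f9 wins with the highest bid; price is set by the runner-up at 23 ETH.

0xc9f9 pays 23 ETH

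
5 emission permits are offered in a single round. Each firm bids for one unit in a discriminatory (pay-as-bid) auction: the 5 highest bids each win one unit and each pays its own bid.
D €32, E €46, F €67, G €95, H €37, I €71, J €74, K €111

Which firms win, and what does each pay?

Sorting: 111 (K), 95 (G), 74 (J), 71 (I), 67 (F), 46 (E), 37 (H), …
Winners (5 units): K, G, J, I, F.
Each winner pays its own bid: K €111, G €95, J €74, I €71, F €67.

K €111, G €95, J €74, I €71, F €67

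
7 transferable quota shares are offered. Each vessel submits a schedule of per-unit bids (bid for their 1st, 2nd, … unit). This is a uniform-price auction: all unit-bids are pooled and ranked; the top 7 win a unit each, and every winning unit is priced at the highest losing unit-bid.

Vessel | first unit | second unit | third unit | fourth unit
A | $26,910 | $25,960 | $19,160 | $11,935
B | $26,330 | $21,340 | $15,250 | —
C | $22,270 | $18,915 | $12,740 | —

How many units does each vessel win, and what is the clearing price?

Pooled unit-bids ranked (top 7): 26,910 (A-1), 26,330 (B-1), 25,960 (A-2), 22,270 (C-1), 21,340 (B-2), 19,160 (A-3), 18,915 (C-2)
The (k+1)-th unit-bid is $15,250.
Allocation: A 3, B 2, C 2.

A 3, B 2, C 2; clearing price $15,250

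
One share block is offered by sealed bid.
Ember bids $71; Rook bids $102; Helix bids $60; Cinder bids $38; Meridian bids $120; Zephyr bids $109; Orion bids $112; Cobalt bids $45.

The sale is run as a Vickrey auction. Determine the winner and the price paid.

Meridian pays $112

Bids in order: 120 (Meridian) > 112 (Orion) > 109 (Zephyr) > 102 (Rook) > 71 (Ember) > 60 (Helix) > …
Second-price: Meridian pays Orion's bid of $112.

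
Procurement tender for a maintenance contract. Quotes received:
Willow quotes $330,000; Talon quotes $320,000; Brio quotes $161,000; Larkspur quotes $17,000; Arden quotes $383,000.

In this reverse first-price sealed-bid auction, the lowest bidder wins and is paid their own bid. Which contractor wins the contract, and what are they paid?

Larkspur is paid $17,000

Reverse first-price sealed-bid auction: the lowest bidder wins and is paid their own bid.
Bids ranked: 17,000 (Larkspur) < 161,000 (Brio) < 320,000 (Talon) < 330,000 (Willow) < 383,000 (Arden)
First-price: Larkspur is paid what they bid, $17,000.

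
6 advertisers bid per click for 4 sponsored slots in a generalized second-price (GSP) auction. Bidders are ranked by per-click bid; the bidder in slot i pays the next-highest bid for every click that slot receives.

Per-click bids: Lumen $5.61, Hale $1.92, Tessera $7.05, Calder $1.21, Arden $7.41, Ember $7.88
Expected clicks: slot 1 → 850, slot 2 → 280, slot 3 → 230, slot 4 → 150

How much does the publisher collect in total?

Total revenue: $9850.80

Sorting advertisers: $7.88 (Ember) > $7.41 (Arden) > $7.05 (Tessera) > $5.61 (Lumen) > $1.92 (Hale) > …
Slot 1: Ember pays $7.41 × 850 = $6298.50
Slot 2: Arden pays $7.05 × 280 = $1974.00
Slot 3: Tessera pays $5.61 × 230 = $1290.30
Slot 4: Lumen pays $1.92 × 150 = $288.00
Total = $9850.80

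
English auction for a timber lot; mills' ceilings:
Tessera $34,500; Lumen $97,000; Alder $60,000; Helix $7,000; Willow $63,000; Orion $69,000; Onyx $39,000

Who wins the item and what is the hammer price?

Ascending (English) auction: the price rises until one bidder remains; the winner pays the price at which the last rival dropped out.
Limits in order: 97,000 (Lumen) > 69,000 (Orion) > 63,000 (Willow) > 60,000 (Alder) > 39,000 (Onyx) > 34,500 (Tessera) > …
Orion is the last rival to drop out, at $69,000; Lumen remains and wins at that price.

Lumen wins at $69,000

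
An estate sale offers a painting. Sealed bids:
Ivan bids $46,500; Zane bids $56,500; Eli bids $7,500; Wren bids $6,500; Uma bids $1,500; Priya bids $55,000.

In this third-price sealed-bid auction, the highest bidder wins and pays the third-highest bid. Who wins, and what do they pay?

Zane pays $46,500

Third-price sealed-bid auction: the highest bidder wins and pays the third-highest bid.
Bids in order: 56,500 (Zane) > 55,000 (Priya) > 46,500 (Ivan) > 7,500 (Eli) > 6,500 (Wren) > 1,500 (Uma)
Zane is highest; pays the third-highest bid, $46,500.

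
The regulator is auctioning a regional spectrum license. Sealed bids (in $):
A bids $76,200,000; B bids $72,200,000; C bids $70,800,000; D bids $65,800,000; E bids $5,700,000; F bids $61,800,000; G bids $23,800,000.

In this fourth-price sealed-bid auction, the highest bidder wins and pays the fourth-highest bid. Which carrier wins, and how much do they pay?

A pays $65,800,000

Sorting bids: 76,200,000 (A) > 72,200,000 (B) > 70,800,000 (C) > 65,800,000 (D) > 61,800,000 (F) > 23,800,000 (G) > …
A wins; payment is bid #4 in the ranking = $65,800,000.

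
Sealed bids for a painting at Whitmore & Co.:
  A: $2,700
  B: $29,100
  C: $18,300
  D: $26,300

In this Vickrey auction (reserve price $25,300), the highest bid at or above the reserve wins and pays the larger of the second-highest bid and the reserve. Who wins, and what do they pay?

Rule: the highest bid at or above the reserve wins and pays the larger of the second-highest bid and the reserve.
Bids ranked: 29,100 (B) > 26,300 (D) > 18,300 (C) > 2,700 (A)
Highest eligible bid: B at $29,100.
Second-highest bid $26,300 exceeds the reserve $25,300 → payment $26,300.

B pays $26,300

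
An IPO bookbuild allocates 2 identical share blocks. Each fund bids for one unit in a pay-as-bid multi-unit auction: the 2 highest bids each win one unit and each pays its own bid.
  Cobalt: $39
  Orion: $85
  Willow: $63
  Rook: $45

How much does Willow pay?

Willow pays $63

Bids ranked high→low: 85 (Orion), 63 (Willow), 45 (Rook), 39 (Cobalt)
Top 2: Orion, Willow.
Willow wins → own bid $63.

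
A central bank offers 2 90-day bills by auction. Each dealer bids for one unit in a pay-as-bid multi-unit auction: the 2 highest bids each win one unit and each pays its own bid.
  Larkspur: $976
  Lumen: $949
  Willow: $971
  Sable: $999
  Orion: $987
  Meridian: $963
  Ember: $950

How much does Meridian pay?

Bids ranked high→low: 999 (Sable), 987 (Orion), 976 (Larkspur), 971 (Willow), …
The 2 highest are Sable, Orion.
Meridian does not win → $0.

Meridian pays $0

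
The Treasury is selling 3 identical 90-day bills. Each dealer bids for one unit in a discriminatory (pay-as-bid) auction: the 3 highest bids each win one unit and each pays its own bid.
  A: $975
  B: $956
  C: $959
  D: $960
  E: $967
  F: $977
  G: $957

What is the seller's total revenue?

Bids ranked high→low: 977 (F), 975 (A), 967 (E), 960 (D), 959 (C), …
The 3 highest are F, A, E.
Total revenue = 977 + 975 + 967 = $2,919.

Total revenue: $2,919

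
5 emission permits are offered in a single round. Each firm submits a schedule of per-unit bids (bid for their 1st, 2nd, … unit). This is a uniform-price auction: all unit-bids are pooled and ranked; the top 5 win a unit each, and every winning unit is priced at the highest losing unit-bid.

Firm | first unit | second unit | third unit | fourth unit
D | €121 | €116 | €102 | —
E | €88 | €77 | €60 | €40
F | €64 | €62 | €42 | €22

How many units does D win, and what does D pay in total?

D: 3 units, pays €192

Pooled unit-bids ranked (top 5): 121 (D-1), 116 (D-2), 102 (D-3), 88 (E-1), 77 (E-2)
Highest rejected unit-bid = €64.
D wins 3 unit(s) at €64 each.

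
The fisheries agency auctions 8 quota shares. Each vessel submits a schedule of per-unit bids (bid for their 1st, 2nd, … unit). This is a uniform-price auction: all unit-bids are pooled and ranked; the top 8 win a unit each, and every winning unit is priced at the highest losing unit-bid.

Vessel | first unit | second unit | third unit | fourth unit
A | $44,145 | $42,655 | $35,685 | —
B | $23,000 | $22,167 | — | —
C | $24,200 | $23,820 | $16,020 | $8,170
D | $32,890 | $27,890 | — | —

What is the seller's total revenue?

Total revenue: $177,336

Pooled unit-bids ranked (top 8): 44,145 (A-1), 42,655 (A-2), 35,685 (A-3), 32,890 (D-1), 27,890 (D-2), 24,200 (C-1), 23,820 (C-2), 23,000 (B-1)
First bid not allocated: $22,167.
Allocation: A 3, B 1, C 2, D 2. Every unit priced at $22,167.
Revenue = 8 × 22,167 = $177,336.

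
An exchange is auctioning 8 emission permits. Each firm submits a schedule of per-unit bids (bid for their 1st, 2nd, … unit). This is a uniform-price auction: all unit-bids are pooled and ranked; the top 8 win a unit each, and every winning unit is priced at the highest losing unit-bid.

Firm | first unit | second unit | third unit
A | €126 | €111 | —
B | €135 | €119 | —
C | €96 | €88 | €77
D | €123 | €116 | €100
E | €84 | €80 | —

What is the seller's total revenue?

Total revenue: €704

Merging the schedules and taking the best 8: 135 (B-1), 126 (A-1), 123 (D-1), 119 (B-2), 116 (D-2), 111 (A-2), 100 (D-3), 96 (C-1)
The (k+1)-th unit-bid is €88.
Allocation: A 2, B 2, C 1, D 3. Every unit priced at €88.
Revenue = 8 × 88 = €704.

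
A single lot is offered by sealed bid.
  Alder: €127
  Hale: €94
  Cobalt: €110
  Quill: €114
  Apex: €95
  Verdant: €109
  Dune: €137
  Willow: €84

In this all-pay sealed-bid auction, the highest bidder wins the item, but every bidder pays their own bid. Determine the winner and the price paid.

Sorting bids: 137 (Dune) > 127 (Alder) > 114 (Quill) > 110 (Cobalt) > 109 (Verdant) > 95 (Apex) > …
Dune is highest and takes the item; every bidder forfeits their bid.

Dune pays €137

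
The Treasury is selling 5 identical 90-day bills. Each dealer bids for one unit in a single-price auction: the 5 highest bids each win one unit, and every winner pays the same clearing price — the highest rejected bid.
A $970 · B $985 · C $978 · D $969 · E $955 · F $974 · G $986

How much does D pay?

Sorting: 986 (G), 985 (B), 978 (C), 974 (F), 970 (A), 969 (D), 955 (E)
Winners (5 units): G, B, C, F, A.
Clearing price = highest rejected bid = $969.
D does not win → pays $0.

D pays $0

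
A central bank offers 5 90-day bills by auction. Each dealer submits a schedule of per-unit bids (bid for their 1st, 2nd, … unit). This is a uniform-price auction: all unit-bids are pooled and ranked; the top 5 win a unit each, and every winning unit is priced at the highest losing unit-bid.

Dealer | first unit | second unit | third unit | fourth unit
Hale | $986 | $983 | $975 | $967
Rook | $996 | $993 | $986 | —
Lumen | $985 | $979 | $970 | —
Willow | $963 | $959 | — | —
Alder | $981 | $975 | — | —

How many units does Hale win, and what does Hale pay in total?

Merging the schedules and taking the best 5: 996 (Rook-1), 993 (Rook-2), 986 (Hale-1), 986 (Rook-3), 985 (Lumen-1)
First bid not allocated: $983.
Hale wins 1 unit(s) at $983 each.

Hale: 1 unit, pays $983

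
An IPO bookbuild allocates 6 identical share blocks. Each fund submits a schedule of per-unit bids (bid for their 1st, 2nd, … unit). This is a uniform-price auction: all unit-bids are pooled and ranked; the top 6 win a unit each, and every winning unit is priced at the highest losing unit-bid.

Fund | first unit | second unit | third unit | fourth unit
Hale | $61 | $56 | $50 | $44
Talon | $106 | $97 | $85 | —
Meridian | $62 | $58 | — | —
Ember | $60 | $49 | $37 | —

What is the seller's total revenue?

Total revenue: $348

All unit-bids, highest first — top 6: 106 (Talon-1), 97 (Talon-2), 85 (Talon-3), 62 (Meridian-1), 61 (Hale-1), 60 (Ember-1)
First bid not allocated: $58.
Allocation: Ember 1, Hale 1, Meridian 1, Talon 3. Every unit priced at $58.
Revenue = 6 × 58 = $348.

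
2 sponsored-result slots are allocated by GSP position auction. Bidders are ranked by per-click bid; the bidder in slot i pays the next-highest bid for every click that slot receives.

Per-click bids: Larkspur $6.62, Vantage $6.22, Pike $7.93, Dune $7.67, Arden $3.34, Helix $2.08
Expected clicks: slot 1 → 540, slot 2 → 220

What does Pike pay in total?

Ranked by bid: $7.93 (Pike) > $7.67 (Dune) > $6.62 (Larkspur) > …
Pike holds slot 1 → pays next bid $7.67 × 540 clicks = $4141.80.

Pike pays $4141.80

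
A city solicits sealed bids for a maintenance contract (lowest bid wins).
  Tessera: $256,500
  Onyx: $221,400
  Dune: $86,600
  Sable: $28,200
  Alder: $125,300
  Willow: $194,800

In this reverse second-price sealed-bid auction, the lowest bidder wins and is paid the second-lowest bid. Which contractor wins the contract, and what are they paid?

Sable is paid $86,600

Bids ranked: 28,200 (Sable) < 86,600 (Dune) < 125,300 (Alder) < 194,800 (Willow) < 221,400 (Onyx) < 256,500 (Tessera)
Sable is lowest; is paid the second-lowest bid, $86,600.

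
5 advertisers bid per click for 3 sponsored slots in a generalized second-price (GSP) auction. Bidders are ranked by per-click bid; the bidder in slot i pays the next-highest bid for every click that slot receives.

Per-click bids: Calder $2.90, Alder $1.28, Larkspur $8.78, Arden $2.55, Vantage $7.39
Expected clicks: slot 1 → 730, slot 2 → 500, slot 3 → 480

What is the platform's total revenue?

Ranked by bid: $8.78 (Larkspur) > $7.39 (Vantage) > $2.90 (Calder) > $2.55 (Arden) > …
Slot 1: Larkspur pays $7.39 × 730 = $5394.70
Slot 2: Vantage pays $2.90 × 500 = $1450.00
Slot 3: Calder pays $2.55 × 480 = $1224.00
Total = $8068.70

Total revenue: $8068.70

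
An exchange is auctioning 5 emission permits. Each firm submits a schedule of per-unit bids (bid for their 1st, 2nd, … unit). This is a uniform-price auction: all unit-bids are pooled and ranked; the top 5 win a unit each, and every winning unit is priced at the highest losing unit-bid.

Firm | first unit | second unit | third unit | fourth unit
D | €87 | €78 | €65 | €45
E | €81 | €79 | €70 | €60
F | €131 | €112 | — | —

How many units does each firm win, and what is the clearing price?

All unit-bids, highest first — top 5: 131 (F-1), 112 (F-2), 87 (D-1), 81 (E-1), 79 (E-2)
The (k+1)-th unit-bid is €78.
Allocation: D 1, E 2, F 2.

D 1, E 2, F 2; clearing price €78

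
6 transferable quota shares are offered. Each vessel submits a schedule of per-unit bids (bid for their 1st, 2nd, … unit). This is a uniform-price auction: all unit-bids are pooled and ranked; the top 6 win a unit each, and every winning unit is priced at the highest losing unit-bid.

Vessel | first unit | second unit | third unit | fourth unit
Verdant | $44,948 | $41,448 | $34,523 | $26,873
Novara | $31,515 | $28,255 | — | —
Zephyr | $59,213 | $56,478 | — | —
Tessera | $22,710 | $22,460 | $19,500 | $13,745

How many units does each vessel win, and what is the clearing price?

Pooled unit-bids ranked (top 6): 59,213 (Zephyr-1), 56,478 (Zephyr-2), 44,948 (Verdant-1), 41,448 (Verdant-2), 34,523 (Verdant-3), 31,515 (Novara-1)
First bid not allocated: $28,255.
Allocation: Novara 1, Verdant 3, Zephyr 2.

Novara 1, Verdant 3, Zephyr 2; clearing price $28,255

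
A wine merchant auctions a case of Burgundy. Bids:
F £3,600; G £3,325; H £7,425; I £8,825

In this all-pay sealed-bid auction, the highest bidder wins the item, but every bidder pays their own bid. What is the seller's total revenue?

Rule: the highest bidder wins the item, but every bidder pays their own bid.
Bids in order: 8,825 (I) > 7,425 (H) > 3,600 (F) > 3,325 (G)
Every bidder forfeits their bid regardless of winning.
Revenue = 3,600 + 3,325 + 7,425 + 8,825 = £23,175.

Total revenue: £23,175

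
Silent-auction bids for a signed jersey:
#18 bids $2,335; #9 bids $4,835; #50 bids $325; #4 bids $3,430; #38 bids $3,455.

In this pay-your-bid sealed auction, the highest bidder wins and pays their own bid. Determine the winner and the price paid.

#9 pays $4,835

Pay-your-bid sealed auction: the highest bidder wins and pays their own bid.
Bids in order: 4,835 (#9) > 3,455 (#38) > 3,430 (#4) > 2,335 (#18) > 325 (#50)
#9 is highest → pays own bid, $4,835.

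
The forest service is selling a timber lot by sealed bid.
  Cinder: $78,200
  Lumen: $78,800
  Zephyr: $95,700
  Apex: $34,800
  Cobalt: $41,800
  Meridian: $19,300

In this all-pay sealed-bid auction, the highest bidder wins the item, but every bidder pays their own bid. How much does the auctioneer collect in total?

Bids in order: 95,700 (Zephyr) > 78,800 (Lumen) > 78,200 (Cinder) > 41,800 (Cobalt) > 34,800 (Apex) > 19,300 (Meridian)
Every bidder forfeits their bid regardless of winning.
Revenue = 78,200 + 78,800 + 95,700 + 34,800 + 41,800 + 19,300 = $348,600.

Total revenue: $348,600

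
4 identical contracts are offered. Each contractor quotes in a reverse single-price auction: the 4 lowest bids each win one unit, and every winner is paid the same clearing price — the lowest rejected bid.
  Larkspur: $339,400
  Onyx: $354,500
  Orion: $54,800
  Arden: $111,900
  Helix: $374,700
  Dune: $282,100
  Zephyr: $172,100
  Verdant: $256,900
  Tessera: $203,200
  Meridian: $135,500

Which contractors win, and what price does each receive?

Bids ranked low→high: 54,800 (Orion), 111,900 (Arden), 135,500 (Meridian), 172,100 (Zephyr), 203,200 (Tessera), 256,900 (Verdant), …
Lowest 4: Orion, Arden, Meridian, Zephyr.
Lowest unsuccessful bid: $203,200 → clearing price.

Orion, Arden, Meridian, Zephyr; each is paid $203,200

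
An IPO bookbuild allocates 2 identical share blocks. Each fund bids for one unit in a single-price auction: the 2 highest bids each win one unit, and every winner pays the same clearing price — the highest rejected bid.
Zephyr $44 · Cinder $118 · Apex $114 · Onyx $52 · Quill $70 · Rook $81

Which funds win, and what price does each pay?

Cinder, Apex; each pays $81

Sorting: 118 (Cinder), 114 (Apex), 81 (Rook), 70 (Quill), …
Winners (2 units): Cinder, Apex.
Highest unsuccessful bid: $81 → clearing price.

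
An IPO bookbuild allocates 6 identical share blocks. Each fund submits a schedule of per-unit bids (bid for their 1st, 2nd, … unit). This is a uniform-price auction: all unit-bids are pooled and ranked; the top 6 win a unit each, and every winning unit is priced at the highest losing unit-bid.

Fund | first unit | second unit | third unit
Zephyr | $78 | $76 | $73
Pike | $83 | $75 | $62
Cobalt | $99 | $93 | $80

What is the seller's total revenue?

Pooled unit-bids ranked (top 6): 99 (Cobalt-1), 93 (Cobalt-2), 83 (Pike-1), 80 (Cobalt-3), 78 (Zephyr-1), 76 (Zephyr-2)
First bid not allocated: $75.
Allocation: Cobalt 3, Pike 1, Zephyr 2. Every unit priced at $75.
Revenue = 6 × 75 = $450.

Total revenue: $450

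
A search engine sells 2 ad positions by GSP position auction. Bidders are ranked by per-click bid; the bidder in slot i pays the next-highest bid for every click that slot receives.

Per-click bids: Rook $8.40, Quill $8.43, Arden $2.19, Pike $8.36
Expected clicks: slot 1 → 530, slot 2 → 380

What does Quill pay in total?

Quill pays $4452.00

Sorting advertisers: $8.43 (Quill) > $8.40 (Rook) > $8.36 (Pike) > …
Quill holds slot 1 → pays next bid $8.40 × 530 clicks = $4452.00.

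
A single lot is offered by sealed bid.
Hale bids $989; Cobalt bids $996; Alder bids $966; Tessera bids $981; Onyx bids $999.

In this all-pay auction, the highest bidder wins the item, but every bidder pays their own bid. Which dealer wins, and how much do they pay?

Onyx pays $999

Bids ranked: 999 (Onyx) > 996 (Cobalt) > 989 (Hale) > 981 (Tessera) > 966 (Alder)
Onyx wins with the top bid; all bids are sunk regardless.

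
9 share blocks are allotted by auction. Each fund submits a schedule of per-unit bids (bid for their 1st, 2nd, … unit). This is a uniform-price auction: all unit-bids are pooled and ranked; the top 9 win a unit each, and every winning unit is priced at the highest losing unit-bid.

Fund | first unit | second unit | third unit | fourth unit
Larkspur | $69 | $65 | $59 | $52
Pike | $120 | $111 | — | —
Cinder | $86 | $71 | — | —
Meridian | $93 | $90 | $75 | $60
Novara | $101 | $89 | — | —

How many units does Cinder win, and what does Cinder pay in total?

Pooled unit-bids ranked (top 9): 120 (Pike-1), 111 (Pike-2), 101 (Novara-1), 93 (Meridian-1), 90 (Meridian-2), 89 (Novara-2), 86 (Cinder-1), 75 (Meridian-3), 71 (Cinder-2)
The (k+1)-th unit-bid is $69.
Cinder wins 2 unit(s) at $69 each.

Cinder: 2 units, pays $138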